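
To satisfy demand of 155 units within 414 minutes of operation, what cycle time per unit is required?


Cycle time = available time / demand
= 414 / 155
= 2.67 min/unit


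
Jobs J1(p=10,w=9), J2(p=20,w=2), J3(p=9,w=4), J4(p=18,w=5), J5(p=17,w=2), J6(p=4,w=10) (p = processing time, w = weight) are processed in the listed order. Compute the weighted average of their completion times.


Completion times:
  J1: C=10, w×C=9×10=90
  J2: C=30, w×C=2×30=60
  J3: C=39, w×C=4×39=156
  J4: C=57, w×C=5×57=285
  J5: C=74, w×C=2×74=148
  J6: C=78, w×C=10×78=780
Sum w×C = 1519
Sum w = 32
Weighted avg = 1519/32
= 47.47


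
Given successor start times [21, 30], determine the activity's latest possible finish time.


LF = min of all successor start times
Successors start at: [21, 30]
LF = min(21, 30)
= 21


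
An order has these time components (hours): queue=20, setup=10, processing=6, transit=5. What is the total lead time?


Lead time = queue + setup + processing + transit
= 20 + 10 + 6 + 5
= 41 hours


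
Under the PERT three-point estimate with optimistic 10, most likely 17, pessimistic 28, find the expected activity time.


te = (o + 4m + p) / 6
= (10 + 4×17 + 28) / 6
= (10 + 68 + 28) / 6
= 106 / 6
= 17.67


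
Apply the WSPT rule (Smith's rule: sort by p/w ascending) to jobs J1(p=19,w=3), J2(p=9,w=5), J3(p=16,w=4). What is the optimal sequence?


WSPT (Smith's rule): sort by p/w ascending
  J2: p/w = 9/5 = 1.800
  J3: p/w = 16/4 = 4.000
  J1: p/w = 19/3 = 6.333
Order: J2 → J3 → J1


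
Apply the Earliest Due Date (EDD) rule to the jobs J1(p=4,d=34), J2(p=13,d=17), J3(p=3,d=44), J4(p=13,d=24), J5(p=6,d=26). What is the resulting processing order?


EDD: sort by earliest due date
  J2: d=17, p=13
  J4: d=24, p=13
  J5: d=26, p=6
  J1: d=34, p=4
  J3: d=44, p=3
Order: J2 → J4 → J5 → J1 → J3


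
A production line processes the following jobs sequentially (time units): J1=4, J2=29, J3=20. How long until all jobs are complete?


Sequential makespan: sum all processing times
= 4 + 29 + 20
= 53 time units


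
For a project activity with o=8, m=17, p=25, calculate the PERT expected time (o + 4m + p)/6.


te = (o + 4m + p) / 6
= (8 + 4×17 + 25) / 6
= (8 + 68 + 25) / 6
= 101 / 6
= 16.83


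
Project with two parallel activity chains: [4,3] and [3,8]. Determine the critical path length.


Path A: 4 + 3 = 7
Path B: 3 + 8 = 11
Critical path = longest = max(7, 11)
= 11 (Path B)


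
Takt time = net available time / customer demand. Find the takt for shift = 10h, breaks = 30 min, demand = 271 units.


Available = 10×60 - 30 = 570 min
Takt time = 570 / 271
= 2.10 min/unit


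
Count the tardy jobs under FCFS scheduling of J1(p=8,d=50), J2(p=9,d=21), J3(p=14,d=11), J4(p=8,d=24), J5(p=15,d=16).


Completion vs due date:
  J1: C=8, d=50 → on time
  J2: C=17, d=21 → on time
  J3: C=31, d=11 → TARDY
  J4: C=39, d=24 → TARDY
  J5: C=54, d=16 → TARDY
Tardy jobs: J3, J4, J5
Count = 3


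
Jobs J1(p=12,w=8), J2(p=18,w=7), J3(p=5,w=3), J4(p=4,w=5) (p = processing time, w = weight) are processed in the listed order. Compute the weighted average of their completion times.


Completion times:
  J1: C=12, w×C=8×12=96
  J2: C=30, w×C=7×30=210
  J3: C=35, w×C=3×35=105
  J4: C=39, w×C=5×39=195
Sum w×C = 606
Sum w = 23
Weighted avg = 606/23
= 26.35


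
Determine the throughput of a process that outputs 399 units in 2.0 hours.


Throughput = units / time
= 399 / 2.0
= 199.5 units/hour


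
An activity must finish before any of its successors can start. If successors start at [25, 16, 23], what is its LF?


LF = min of all successor start times
Successors start at: [25, 16, 23]
LF = min(25, 16, 23)
= 16


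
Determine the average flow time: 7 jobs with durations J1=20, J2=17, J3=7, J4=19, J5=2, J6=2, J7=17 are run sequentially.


Completion times:
  J1: completes at 20
  J2: completes at 37
  J3: completes at 44
  J4: completes at 63
  J5: completes at 65
  J6: completes at 67
  J7: completes at 84
Sum = 380
Average = 380/7
= 54.29


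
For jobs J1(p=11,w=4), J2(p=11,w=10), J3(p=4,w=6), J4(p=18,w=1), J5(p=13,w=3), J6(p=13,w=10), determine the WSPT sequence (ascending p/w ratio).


WSPT (Smith's rule): sort by p/w ascending
  J3: p/w = 4/6 = 0.667
  J2: p/w = 11/10 = 1.100
  J6: p/w = 13/10 = 1.300
  J1: p/w = 11/4 = 2.750
  J5: p/w = 13/3 = 4.333
  J4: p/w = 18/1 = 18.000
Order: J3 → J2 → J6 → J1 → J5 → J4


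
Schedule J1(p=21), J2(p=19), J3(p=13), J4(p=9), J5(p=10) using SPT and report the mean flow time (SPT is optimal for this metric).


SPT order: J4 → J5 → J3 → J2 → J1
Completion times:
  J4: C=9
  J5: C=19
  J3: C=32
  J2: C=51
  J1: C=72
Sum = 183, n = 5
Mean flow = 183/5
= 36.60


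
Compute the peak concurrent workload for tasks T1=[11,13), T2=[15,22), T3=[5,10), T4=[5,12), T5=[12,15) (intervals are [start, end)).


Check each time point for overlaps:
  t=5: 2 tasks active (T3, T4)
Max concurrent = 2


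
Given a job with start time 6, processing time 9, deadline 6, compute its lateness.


Completion = 6 + 9 = 15
Lateness = C - d = 15 - 6
= 9


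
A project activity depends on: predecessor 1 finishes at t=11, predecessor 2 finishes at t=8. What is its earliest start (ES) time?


ES = max of all predecessor completion times
Predecessors: [11, 8]
ES = max(11, 8)
= 11


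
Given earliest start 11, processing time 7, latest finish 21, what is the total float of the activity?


EF = ES + duration = 11 + 7 = 18
LS = LF - duration = 21 - 7 = 14
Total Float = LF - EF = 21 - 18
(or LS - ES = 14 - 11)
= 3


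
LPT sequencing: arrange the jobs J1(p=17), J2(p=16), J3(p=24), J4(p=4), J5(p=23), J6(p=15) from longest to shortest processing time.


LPT: sort by longest processing time first
  J3: p=24
  J5: p=23
  J1: p=17
  J2: p=16
  J6: p=15
  J4: p=4
Order: J3 → J5 → J1 → J2 → J6 → J4


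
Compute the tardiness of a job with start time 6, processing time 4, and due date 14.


Completion = start + processing = 6 + 4 = 10
Tardiness = max(0, C - d) = max(0, 10 - 14)
= max(0, -4)
= 0


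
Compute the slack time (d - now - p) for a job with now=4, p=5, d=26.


Slack = due - current_time - processing
= 26 - 4 - 5
= 17


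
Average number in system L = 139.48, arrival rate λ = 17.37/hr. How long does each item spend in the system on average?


Little's law: L = λW → W = L / λ
= 139.48 / 17.37
= 8.03 hours


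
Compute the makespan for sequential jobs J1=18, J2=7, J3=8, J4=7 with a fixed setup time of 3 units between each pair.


Makespan = Σ processing + (n-1) × setup
= (18 + 7 + 8 + 7) + (4-1)×3
= 40 + 9
= 49 time units


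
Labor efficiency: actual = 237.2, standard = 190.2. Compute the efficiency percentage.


Efficiency = (actual / standard) × 100
= (237.2 / 190.2) × 100
= 124.7%


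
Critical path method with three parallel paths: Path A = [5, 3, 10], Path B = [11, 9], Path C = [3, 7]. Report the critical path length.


Path A: 5 + 3 + 10 = 18
Path B: 11 + 9 = 20
Path C: 3 + 7 = 10
Critical path = longest = max(18, 20, 10)
= 20 (Path B)


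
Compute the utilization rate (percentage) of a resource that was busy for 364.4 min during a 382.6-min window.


Utilization = busy / total × 100
= 364.4 / 382.6 × 100
= 95.2%


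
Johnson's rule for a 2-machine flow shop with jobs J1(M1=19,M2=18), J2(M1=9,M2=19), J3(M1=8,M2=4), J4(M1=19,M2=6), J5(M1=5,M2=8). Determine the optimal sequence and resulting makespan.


Johnson's rule:
Group 1 (M1≤M2, sort by M1): ['J5', 'J2']
Group 2 (M1>M2, sort desc M2): ['J1', 'J4', 'J3']
Sequence: J5 → J2 → J1 → J4 → J3
Makespan calculation:
  J5: M1 done=5, M2 done=13
  J2: M1 done=14, M2 done=33
  J1: M1 done=33, M2 done=51
  J4: M1 done=52, M2 done=58
  J3: M1 done=60, M2 done=64
= Sequence: J5 → J2 → J1 → J4 → J3, Makespan: 64


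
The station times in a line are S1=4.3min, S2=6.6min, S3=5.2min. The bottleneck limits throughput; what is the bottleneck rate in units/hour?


Bottleneck = longest station time
Station times: [4.3, 6.6, 5.2]
Max = 6.6 min
Rate = 60 / 6.6
= 9.09 units/hour (bottleneck: 6.6min)


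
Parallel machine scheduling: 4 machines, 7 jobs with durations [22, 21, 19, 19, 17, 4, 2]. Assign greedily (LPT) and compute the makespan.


Jobs (LPT sorted): [22, 21, 19, 19, 17, 4, 2]
Machines: 4
  J=22 → Machine 1 (load: 0+22=22)
  J=21 → Machine 2 (load: 0+21=21)
  J=19 → Machine 3 (load: 0+19=19)
  J=19 → Machine 4 (load: 0+19=19)
  J=17 → Machine 3 (load: 19+17=36)
  J=4 → Machine 4 (load: 19+4=23)
  J=2 → Machine 2 (load: 21+2=23)
Machine loads: [22, 23, 36, 23]
Makespan = max = 36 time units


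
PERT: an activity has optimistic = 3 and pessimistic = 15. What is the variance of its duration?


σ² = ((p - o) / 6)² = (p - o)² / 36
= (15 - 3)² / 36
= 12² / 36
= 144 / 36
= 4.0000


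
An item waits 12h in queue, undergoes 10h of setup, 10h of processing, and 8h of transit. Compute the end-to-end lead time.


Lead time = queue + setup + processing + transit
= 12 + 10 + 10 + 8
= 40 hours


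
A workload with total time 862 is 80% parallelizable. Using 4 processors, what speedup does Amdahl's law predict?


Amdahl's law: T_p = T × ((1-p) + p/N)
= 862 × ((1-0.8) + 0.8/4)
= 862 × (0.20 + 0.2000)
= 862 × 0.4000
= 344.80
Speedup = 862/344.80
= 2.50×


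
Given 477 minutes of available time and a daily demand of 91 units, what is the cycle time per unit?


Cycle time = available time / demand
= 477 / 91
= 5.24 min/unit


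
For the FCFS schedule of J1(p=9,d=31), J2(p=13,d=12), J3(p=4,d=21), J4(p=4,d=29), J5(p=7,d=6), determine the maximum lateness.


Lateness per job (L = C - d):
  J1: C=9, d=31, L=-22
  J2: C=22, d=12, L=10
  J3: C=26, d=21, L=5
  J4: C=30, d=29, L=1
  J5: C=37, d=6, L=31
Lmax = max(-22, 10, 5, 1, 31)
= 31


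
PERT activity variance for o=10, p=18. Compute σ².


σ² = ((p - o) / 6)² = (p - o)² / 36
= (18 - 10)² / 36
= 8² / 36
= 64 / 36
= 1.7778


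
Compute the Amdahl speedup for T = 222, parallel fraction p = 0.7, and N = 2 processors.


Amdahl's law: T_p = T × ((1-p) + p/N)
= 222 × ((1-0.7) + 0.7/2)
= 222 × (0.30 + 0.3500)
= 222 × 0.6500
= 144.30
Speedup = 222/144.30
= 1.54×


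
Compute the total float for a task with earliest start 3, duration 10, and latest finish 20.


EF = ES + duration = 3 + 10 = 13
LS = LF - duration = 20 - 10 = 10
Total Float = LF - EF = 20 - 13
(or LS - ES = 10 - 3)
= 7


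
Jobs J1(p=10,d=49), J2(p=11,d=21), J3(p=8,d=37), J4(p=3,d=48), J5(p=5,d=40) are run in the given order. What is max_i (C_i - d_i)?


Lateness per job (L = C - d):
  J1: C=10, d=49, L=-39
  J2: C=21, d=21, L=0
  J3: C=29, d=37, L=-8
  J4: C=32, d=48, L=-16
  J5: C=37, d=40, L=-3
Lmax = max(-39, 0, -8, -16, -3)
= 0


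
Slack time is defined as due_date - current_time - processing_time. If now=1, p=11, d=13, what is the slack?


Slack = due - current_time - processing
= 13 - 1 - 11
= 1


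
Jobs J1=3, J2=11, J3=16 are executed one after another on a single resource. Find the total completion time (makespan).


Sequential makespan: sum all processing times
= 3 + 11 + 16
= 30 time units


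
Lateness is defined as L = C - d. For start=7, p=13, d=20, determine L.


Completion = 7 + 13 = 20
Lateness = C - d = 20 - 20
= 0


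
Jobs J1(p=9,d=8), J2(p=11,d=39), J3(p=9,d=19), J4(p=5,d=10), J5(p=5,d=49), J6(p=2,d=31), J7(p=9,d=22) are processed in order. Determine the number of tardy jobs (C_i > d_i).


Completion vs due date:
  J1: C=9, d=8 → TARDY
  J2: C=20, d=39 → on time
  J3: C=29, d=19 → TARDY
  J4: C=34, d=10 → TARDY
  J5: C=39, d=49 → on time
  J6: C=41, d=31 → TARDY
  J7: C=50, d=22 → TARDY
Tardy jobs: J1, J3, J4, J6, J7
Count = 5


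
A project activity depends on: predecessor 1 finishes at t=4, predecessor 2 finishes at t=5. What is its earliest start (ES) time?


ES = max of all predecessor completion times
Predecessors: [4, 5]
ES = max(4, 5)
= 5


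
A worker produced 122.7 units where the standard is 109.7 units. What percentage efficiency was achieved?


Efficiency = (actual / standard) × 100
= (122.7 / 109.7) × 100
= 111.9%


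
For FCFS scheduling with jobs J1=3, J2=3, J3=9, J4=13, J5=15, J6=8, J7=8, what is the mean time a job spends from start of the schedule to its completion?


Completion times:
  J1: completes at 3
  J2: completes at 6
  J3: completes at 15
  J4: completes at 28
  J5: completes at 43
  J6: completes at 51
  J7: completes at 59
Sum = 205
Average = 205/7
= 29.29


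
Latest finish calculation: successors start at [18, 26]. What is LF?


LF = min of all successor start times
Successors start at: [18, 26]
LF = min(18, 26)
= 18


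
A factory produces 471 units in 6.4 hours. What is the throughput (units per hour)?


Throughput = units / time
= 471 / 6.4
= 73.6 units/hour


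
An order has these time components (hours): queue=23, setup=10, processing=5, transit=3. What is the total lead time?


Lead time = queue + setup + processing + transit
= 23 + 10 + 5 + 3
= 41 hours


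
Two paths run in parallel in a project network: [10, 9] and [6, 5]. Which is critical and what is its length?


Path A: 10 + 9 = 19
Path B: 6 + 5 = 11
Critical path = longest = max(19, 11)
= 19 (Path A)


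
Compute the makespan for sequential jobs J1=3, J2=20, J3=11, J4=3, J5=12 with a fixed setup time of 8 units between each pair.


Makespan = Σ processing + (n-1) × setup
= (3 + 20 + 11 + 3 + 12) + (5-1)×8
= 49 + 32
= 81 time units


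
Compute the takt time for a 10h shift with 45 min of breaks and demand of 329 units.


Available = 10×60 - 45 = 555 min
Takt time = 555 / 329
= 1.69 min/unit


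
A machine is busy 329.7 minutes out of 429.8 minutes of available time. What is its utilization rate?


Utilization = busy / total × 100
= 329.7 / 429.8 × 100
= 76.7%


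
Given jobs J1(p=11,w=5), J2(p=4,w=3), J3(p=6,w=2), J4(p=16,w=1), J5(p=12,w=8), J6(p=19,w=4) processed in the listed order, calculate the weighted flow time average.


Completion times:
  J1: C=11, w×C=5×11=55
  J2: C=15, w×C=3×15=45
  J3: C=21, w×C=2×21=42
  J4: C=37, w×C=1×37=37
  J5: C=49, w×C=8×49=392
  J6: C=68, w×C=4×68=272
Sum w×C = 843
Sum w = 23
Weighted avg = 843/23
= 36.65


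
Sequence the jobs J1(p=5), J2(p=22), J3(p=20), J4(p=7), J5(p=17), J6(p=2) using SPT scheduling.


SPT: sort by shortest processing time
  J6: p=2
  J1: p=5
  J4: p=7
  J5: p=17
  J3: p=20
  J2: p=22
Order: J6 → J1 → J4 → J5 → J3 → J2


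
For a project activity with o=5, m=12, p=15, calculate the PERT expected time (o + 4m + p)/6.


te = (o + 4m + p) / 6
= (5 + 4×12 + 15) / 6
= (5 + 48 + 15) / 6
= 68 / 6
= 11.33


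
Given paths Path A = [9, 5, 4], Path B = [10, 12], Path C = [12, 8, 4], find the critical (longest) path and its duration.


Path A: 9 + 5 + 4 = 18
Path B: 10 + 12 = 22
Path C: 12 + 8 + 4 = 24
Critical path = longest = max(18, 22, 24)
= 24 (Path C)


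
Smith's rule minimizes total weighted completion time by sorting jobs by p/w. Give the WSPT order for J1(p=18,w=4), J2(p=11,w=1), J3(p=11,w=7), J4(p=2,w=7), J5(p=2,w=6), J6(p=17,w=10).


WSPT (Smith's rule): sort by p/w ascending
  J4: p/w = 2/7 = 0.286
  J5: p/w = 2/6 = 0.333
  J3: p/w = 11/7 = 1.571
  J6: p/w = 17/10 = 1.700
  J1: p/w = 18/4 = 4.500
  J2: p/w = 11/1 = 11.000
Order: J4 → J5 → J3 → J6 → J1 → J2


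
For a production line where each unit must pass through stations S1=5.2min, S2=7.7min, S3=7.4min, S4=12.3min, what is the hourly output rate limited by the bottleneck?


Bottleneck = longest station time
Station times: [5.2, 7.7, 7.4, 12.3]
Max = 12.3 min
Rate = 60 / 12.3
= 4.88 units/hour (bottleneck: 12.3min)


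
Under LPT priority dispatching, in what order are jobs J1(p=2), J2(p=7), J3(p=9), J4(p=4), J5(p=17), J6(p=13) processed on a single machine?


LPT: sort by longest processing time first
  J5: p=17
  J6: p=13
  J3: p=9
  J2: p=7
  J4: p=4
  J1: p=2
Order: J5 → J6 → J3 → J2 → J4 → J1


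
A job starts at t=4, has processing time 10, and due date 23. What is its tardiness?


Completion = start + processing = 4 + 10 = 14
Tardiness = max(0, C - d) = max(0, 14 - 23)
= max(0, -9)
= 0


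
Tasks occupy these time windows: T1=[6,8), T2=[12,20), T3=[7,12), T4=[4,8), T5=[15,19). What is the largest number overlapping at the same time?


Check each time point for overlaps:
  t=7: 3 tasks active (T1, T3, T4)
Max concurrent = 3


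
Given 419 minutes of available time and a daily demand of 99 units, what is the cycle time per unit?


Cycle time = available time / demand
= 419 / 99
= 4.23 min/unit


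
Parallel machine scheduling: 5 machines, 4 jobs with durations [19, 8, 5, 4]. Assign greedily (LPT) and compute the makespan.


Jobs (LPT sorted): [19, 8, 5, 4]
Machines: 5
  J=19 → Machine 1 (load: 0+19=19)
  J=8 → Machine 2 (load: 0+8=8)
  J=5 → Machine 3 (load: 0+5=5)
  J=4 → Machine 4 (load: 0+4=4)
Machine loads: [19, 8, 5, 4, 0]
Makespan = max = 19 time units


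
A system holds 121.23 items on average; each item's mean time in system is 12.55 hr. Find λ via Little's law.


Little's law: L = λW → λ = L / W
= 121.23 / 12.55
= 9.66 per hour


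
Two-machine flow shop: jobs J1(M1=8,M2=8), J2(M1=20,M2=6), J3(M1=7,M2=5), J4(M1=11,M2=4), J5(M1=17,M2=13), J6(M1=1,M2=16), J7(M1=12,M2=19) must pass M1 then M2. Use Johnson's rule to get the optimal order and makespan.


Johnson's rule:
Group 1 (M1≤M2, sort by M1): ['J6', 'J1', 'J7']
Group 2 (M1>M2, sort desc M2): ['J5', 'J2', 'J3', 'J4']
Sequence: J6 → J1 → J7 → J5 → J2 → J3 → J4
Makespan calculation:
  J6: M1 done=1, M2 done=17
  J1: M1 done=9, M2 done=25
  J7: M1 done=21, M2 done=44
  J5: M1 done=38, M2 done=57
  J2: M1 done=58, M2 done=64
  J3: M1 done=65, M2 done=70
  J4: M1 done=76, M2 done=80
= Sequence: J6 → J1 → J7 → J5 → J2 → J3 → J4, Makespan: 80


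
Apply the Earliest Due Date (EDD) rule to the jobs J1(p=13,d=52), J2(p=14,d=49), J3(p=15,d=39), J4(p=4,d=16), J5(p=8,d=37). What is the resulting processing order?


EDD: sort by earliest due date
  J4: d=16, p=4
  J5: d=37, p=8
  J3: d=39, p=15
  J2: d=49, p=14
  J1: d=52, p=13
Order: J4 → J5 → J3 → J2 → J1


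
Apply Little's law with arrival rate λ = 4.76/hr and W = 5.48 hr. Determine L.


Little's law: L = λ × W
= 4.76 × 5.48
= 26.08


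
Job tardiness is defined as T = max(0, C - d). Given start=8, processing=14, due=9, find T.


Completion = start + processing = 8 + 14 = 22
Tardiness = max(0, C - d) = max(0, 22 - 9)
= max(0, 13)
= 13


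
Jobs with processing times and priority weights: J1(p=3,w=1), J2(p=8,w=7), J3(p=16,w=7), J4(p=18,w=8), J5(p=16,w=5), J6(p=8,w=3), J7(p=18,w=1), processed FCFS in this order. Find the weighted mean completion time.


Completion times:
  J1: C=3, w×C=1×3=3
  J2: C=11, w×C=7×11=77
  J3: C=27, w×C=7×27=189
  J4: C=45, w×C=8×45=360
  J5: C=61, w×C=5×61=305
  J6: C=69, w×C=3×69=207
  J7: C=87, w×C=1×87=87
Sum w×C = 1228
Sum w = 32
Weighted avg = 1228/32
= 38.38


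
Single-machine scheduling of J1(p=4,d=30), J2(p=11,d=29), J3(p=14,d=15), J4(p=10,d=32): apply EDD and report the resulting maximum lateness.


EDD order: J3 → J2 → J1 → J4
Completion and lateness:
  J3: C=14, d=15, L=14-15=-1
  J2: C=25, d=29, L=25-29=-4
  J1: C=29, d=30, L=29-30=-1
  J4: C=39, d=32, L=39-32=7
Lmax = max(-1, -4, -1, 7)
= 7


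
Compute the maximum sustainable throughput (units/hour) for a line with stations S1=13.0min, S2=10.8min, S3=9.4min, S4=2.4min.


Bottleneck = longest station time
Station times: [13.0, 10.8, 9.4, 2.4]
Max = 13.0 min
Rate = 60 / 13.0
= 4.62 units/hour (bottleneck: 13.0min)


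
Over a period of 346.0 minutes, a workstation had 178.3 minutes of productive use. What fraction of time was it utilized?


Utilization = busy / total × 100
= 178.3 / 346.0 × 100
= 51.5%


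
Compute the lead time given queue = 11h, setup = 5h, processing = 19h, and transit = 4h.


Lead time = queue + setup + processing + transit
= 11 + 5 + 19 + 4
= 39 hours


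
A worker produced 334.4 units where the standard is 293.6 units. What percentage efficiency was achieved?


Efficiency = (actual / standard) × 100
= (334.4 / 293.6) × 100
= 113.9%


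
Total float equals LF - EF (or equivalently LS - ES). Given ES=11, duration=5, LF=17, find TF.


EF = ES + duration = 11 + 5 = 16
LS = LF - duration = 17 - 5 = 12
Total Float = LF - EF = 17 - 16
(or LS - ES = 12 - 11)
= 1


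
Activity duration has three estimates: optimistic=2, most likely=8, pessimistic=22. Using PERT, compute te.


te = (o + 4m + p) / 6
= (2 + 4×8 + 22) / 6
= (2 + 32 + 22) / 6
= 56 / 6
= 9.33


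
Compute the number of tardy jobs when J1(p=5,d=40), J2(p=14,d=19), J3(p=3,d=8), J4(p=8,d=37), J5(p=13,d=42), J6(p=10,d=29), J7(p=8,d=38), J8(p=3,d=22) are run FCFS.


Completion vs due date:
  J1: C=5, d=40 → on time
  J2: C=19, d=19 → on time
  J3: C=22, d=8 → TARDY
  J4: C=30, d=37 → on time
  J5: C=43, d=42 → TARDY
  J6: C=53, d=29 → TARDY
  J7: C=61, d=38 → TARDY
  J8: C=64, d=22 → TARDY
Tardy jobs: J3, J5, J6, J7, J8
Count = 5


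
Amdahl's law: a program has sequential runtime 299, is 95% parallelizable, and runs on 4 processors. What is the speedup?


Amdahl's law: T_p = T × ((1-p) + p/N)
= 299 × ((1-0.95) + 0.95/4)
= 299 × (0.05 + 0.2375)
= 299 × 0.2875
= 85.96
Speedup = 299/85.96
= 3.48×


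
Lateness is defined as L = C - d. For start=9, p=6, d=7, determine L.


Completion = 9 + 6 = 15
Lateness = C - d = 15 - 7
= 8


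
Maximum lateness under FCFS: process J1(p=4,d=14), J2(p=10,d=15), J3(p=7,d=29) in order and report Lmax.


Lateness per job (L = C - d):
  J1: C=4, d=14, L=-10
  J2: C=14, d=15, L=-1
  J3: C=21, d=29, L=-8
Lmax = max(-10, -1, -8)
= -1


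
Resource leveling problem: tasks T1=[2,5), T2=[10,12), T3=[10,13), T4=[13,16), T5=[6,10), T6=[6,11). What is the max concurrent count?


Check each time point for overlaps:
  t=10: 3 tasks active (T2, T3, T6)
Max concurrent = 3


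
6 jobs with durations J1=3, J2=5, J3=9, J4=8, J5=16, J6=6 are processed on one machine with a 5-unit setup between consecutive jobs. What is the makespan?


Makespan = Σ processing + (n-1) × setup
= (3 + 5 + 9 + 8 + 16 + 6) + (6-1)×5
= 47 + 25
= 72 time units


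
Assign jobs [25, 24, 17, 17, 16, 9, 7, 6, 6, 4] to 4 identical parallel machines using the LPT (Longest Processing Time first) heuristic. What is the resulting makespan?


Jobs (LPT sorted): [25, 24, 17, 17, 16, 9, 7, 6, 6, 4]
Machines: 4
  J=25 → Machine 1 (load: 0+25=25)
  J=24 → Machine 2 (load: 0+24=24)
  J=17 → Machine 3 (load: 0+17=17)
  J=17 → Machine 4 (load: 0+17=17)
  J=16 → Machine 3 (load: 17+16=33)
  J=9 → Machine 4 (load: 17+9=26)
  J=7 → Machine 2 (load: 24+7=31)
  J=6 → Machine 1 (load: 25+6=31)
  J=6 → Machine 4 (load: 26+6=32)
  J=4 → Machine 1 (load: 31+4=35)
Machine loads: [35, 31, 33, 32]
Makespan = max = 35 time units


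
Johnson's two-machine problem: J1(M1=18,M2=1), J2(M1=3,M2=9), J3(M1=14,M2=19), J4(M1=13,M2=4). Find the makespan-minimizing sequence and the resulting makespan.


Johnson's rule:
Group 1 (M1≤M2, sort by M1): ['J2', 'J3']
Group 2 (M1>M2, sort desc M2): ['J4', 'J1']
Sequence: J2 → J3 → J4 → J1
Makespan calculation:
  J2: M1 done=3, M2 done=12
  J3: M1 done=17, M2 done=36
  J4: M1 done=30, M2 done=40
  J1: M1 done=48, M2 done=49
= Sequence: J2 → J3 → J4 → J1, Makespan: 49


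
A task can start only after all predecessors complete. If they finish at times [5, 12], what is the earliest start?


ES = max of all predecessor completion times
Predecessors: [5, 12]
ES = max(5, 12)
= 12


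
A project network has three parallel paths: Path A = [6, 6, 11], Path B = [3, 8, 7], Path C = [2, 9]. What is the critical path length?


Path A: 6 + 6 + 11 = 23
Path B: 3 + 8 + 7 = 18
Path C: 2 + 9 = 11
Critical path = longest = max(23, 18, 11)
= 23 (Path A)


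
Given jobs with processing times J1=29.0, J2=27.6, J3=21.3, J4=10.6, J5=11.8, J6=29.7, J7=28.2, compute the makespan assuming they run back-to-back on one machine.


Sequential makespan: sum all processing times
= 29.0 + 27.6 + 21.3 + 10.6 + 11.8 + 29.7 + 28.2
= 158.2 time units


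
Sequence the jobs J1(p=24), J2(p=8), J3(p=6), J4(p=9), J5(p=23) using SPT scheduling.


SPT: sort by shortest processing time
  J3: p=6
  J2: p=8
  J4: p=9
  J5: p=23
  J1: p=24
Order: J3 → J2 → J4 → J5 → J1


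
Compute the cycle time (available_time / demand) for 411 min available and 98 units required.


Cycle time = available time / demand
= 411 / 98
= 4.19 min/unit


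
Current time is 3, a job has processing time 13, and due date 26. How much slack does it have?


Slack = due - current_time - processing
= 26 - 3 - 13
= 10


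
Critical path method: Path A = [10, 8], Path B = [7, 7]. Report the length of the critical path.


Path A: 10 + 8 = 18
Path B: 7 + 7 = 14
Critical path = longest = max(18, 14)
= 18 (Path A)


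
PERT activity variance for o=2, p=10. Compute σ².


σ² = ((p - o) / 6)² = (p - o)² / 36
= (10 - 2)² / 36
= 8² / 36
= 64 / 36
= 1.7778


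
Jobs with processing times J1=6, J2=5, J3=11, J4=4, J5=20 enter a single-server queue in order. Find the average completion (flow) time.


Completion times:
  J1: completes at 6
  J2: completes at 11
  J3: completes at 22
  J4: completes at 26
  J5: completes at 46
Sum = 111
Average = 111/5
= 22.20


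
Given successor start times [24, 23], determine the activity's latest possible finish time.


LF = min of all successor start times
Successors start at: [24, 23]
LF = min(24, 23)
= 23


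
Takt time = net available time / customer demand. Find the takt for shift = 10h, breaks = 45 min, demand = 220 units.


Available = 10×60 - 45 = 555 min
Takt time = 555 / 220
= 2.52 min/unit


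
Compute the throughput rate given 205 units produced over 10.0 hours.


Throughput = units / time
= 205 / 10.0
= 20.5 units/hour


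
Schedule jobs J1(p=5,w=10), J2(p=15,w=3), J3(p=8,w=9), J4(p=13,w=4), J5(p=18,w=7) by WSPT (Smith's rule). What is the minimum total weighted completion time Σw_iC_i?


WSPT order (by p/w): J1 → J3 → J5 → J4 → J2
  J1: C=5, w·C=10×5=50
  J3: C=13, w·C=9×13=117
  J5: C=31, w·C=7×31=217
  J4: C=44, w·C=4×44=176
  J2: C=59, w·C=3×59=177
Σ w·C = 737
= 737


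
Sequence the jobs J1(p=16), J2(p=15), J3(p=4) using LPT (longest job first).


LPT: sort by longest processing time first
  J1: p=16
  J2: p=15
  J3: p=4
Order: J1 → J2 → J3


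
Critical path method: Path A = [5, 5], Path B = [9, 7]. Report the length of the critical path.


Path A: 5 + 5 = 10
Path B: 9 + 7 = 16
Critical path = longest = max(10, 16)
= 16 (Path B)


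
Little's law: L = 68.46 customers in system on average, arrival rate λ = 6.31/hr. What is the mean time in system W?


Little's law: L = λW → W = L / λ
= 68.46 / 6.31
= 10.85 hours


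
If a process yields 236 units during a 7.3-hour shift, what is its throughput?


Throughput = units / time
= 236 / 7.3
= 32.3 units/hour


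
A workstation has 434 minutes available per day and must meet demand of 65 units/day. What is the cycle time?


Cycle time = available time / demand
= 434 / 65
= 6.68 min/unit


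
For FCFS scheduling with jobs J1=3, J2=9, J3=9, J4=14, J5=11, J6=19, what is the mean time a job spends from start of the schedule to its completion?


Completion times:
  J1: completes at 3
  J2: completes at 12
  J3: completes at 21
  J4: completes at 35
  J5: completes at 46
  J6: completes at 65
Sum = 182
Average = 182/6
= 30.33


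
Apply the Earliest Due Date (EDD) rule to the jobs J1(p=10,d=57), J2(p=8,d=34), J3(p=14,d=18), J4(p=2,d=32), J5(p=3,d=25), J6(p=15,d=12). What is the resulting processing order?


EDD: sort by earliest due date
  J6: d=12, p=15
  J3: d=18, p=14
  J5: d=25, p=3
  J4: d=32, p=2
  J2: d=34, p=8
  J1: d=57, p=10
Order: J6 → J3 → J5 → J4 → J2 → J1


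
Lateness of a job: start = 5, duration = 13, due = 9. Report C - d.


Completion = 5 + 13 = 18
Lateness = C - d = 18 - 9
= 9


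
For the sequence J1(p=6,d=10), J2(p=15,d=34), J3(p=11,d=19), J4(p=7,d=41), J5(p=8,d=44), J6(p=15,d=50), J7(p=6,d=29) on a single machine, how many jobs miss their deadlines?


Completion vs due date:
  J1: C=6, d=10 → on time
  J2: C=21, d=34 → on time
  J3: C=32, d=19 → TARDY
  J4: C=39, d=41 → on time
  J5: C=47, d=44 → TARDY
  J6: C=62, d=50 → TARDY
  J7: C=68, d=29 → TARDY
Tardy jobs: J3, J5, J6, J7
Count = 4


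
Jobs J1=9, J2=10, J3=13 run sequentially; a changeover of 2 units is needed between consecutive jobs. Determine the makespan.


Makespan = Σ processing + (n-1) × setup
= (9 + 10 + 13) + (3-1)×2
= 32 + 4
= 36 time units


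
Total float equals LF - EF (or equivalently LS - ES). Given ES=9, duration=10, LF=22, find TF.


EF = ES + duration = 9 + 10 = 19
LS = LF - duration = 22 - 10 = 12
Total Float = LF - EF = 22 - 19
(or LS - ES = 12 - 9)
= 3


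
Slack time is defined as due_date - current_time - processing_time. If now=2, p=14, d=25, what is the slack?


Slack = due - current_time - processing
= 25 - 2 - 14
= 9


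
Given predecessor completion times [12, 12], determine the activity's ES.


ES = max of all predecessor completion times
Predecessors: [12, 12]
ES = max(12, 12)
= 12


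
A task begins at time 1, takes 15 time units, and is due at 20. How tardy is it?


Completion = start + processing = 1 + 15 = 16
Tardiness = max(0, C - d) = max(0, 16 - 20)
= max(0, -4)
= 0


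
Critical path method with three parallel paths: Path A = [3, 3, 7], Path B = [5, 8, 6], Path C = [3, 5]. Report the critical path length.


Path A: 3 + 3 + 7 = 13
Path B: 5 + 8 + 6 = 19
Path C: 3 + 5 = 8
Critical path = longest = max(13, 19, 8)
= 19 (Path B)


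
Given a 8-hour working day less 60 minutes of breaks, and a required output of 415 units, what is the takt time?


Available = 8×60 - 60 = 420 min
Takt time = 420 / 415
= 1.01 min/unit


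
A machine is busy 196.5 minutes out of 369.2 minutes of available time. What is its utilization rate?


Utilization = busy / total × 100
= 196.5 / 369.2 × 100
= 53.2%


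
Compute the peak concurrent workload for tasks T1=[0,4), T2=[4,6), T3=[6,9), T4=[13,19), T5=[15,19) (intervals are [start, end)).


Check each time point for overlaps:
  t=15: 2 tasks active (T4, T5)
Max concurrent = 2


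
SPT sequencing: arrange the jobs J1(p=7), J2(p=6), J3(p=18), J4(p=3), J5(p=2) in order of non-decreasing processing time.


SPT: sort by shortest processing time
  J5: p=2
  J4: p=3
  J2: p=6
  J1: p=7
  J3: p=18
Order: J5 → J4 → J2 → J1 → J3


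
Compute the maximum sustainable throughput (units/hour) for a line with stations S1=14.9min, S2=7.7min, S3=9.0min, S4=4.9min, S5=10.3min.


Bottleneck = longest station time
Station times: [14.9, 7.7, 9.0, 4.9, 10.3]
Max = 14.9 min
Rate = 60 / 14.9
= 4.03 units/hour (bottleneck: 14.9min)


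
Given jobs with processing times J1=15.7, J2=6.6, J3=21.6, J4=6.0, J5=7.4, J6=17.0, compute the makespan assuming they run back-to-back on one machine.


Sequential makespan: sum all processing times
= 15.7 + 6.6 + 21.6 + 6.0 + 7.4 + 17.0
= 74.3 time units


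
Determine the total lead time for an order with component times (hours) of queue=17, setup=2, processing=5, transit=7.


Lead time = queue + setup + processing + transit
= 17 + 2 + 5 + 7
= 31 hours


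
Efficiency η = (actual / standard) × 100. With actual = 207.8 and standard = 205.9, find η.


Efficiency = (actual / standard) × 100
= (207.8 / 205.9) × 100
= 100.9%


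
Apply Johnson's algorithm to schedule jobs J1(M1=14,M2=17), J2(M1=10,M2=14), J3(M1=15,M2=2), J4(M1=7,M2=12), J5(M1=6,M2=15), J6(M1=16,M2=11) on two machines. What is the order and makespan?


Johnson's rule:
Group 1 (M1≤M2, sort by M1): ['J5', 'J4', 'J2', 'J1']
Group 2 (M1>M2, sort desc M2): ['J6', 'J3']
Sequence: J5 → J4 → J2 → J1 → J6 → J3
Makespan calculation:
  J5: M1 done=6, M2 done=21
  J4: M1 done=13, M2 done=33
  J2: M1 done=23, M2 done=47
  J1: M1 done=37, M2 done=64
  J6: M1 done=53, M2 done=75
  J3: M1 done=68, M2 done=77
= Sequence: J5 → J4 → J2 → J1 → J6 → J3, Makespan: 77


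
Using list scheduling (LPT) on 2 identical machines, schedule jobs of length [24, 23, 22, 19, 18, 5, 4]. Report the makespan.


Jobs (LPT sorted): [24, 23, 22, 19, 18, 5, 4]
Machines: 2
  J=24 → Machine 1 (load: 0+24=24)
  J=23 → Machine 2 (load: 0+23=23)
  J=22 → Machine 2 (load: 23+22=45)
  J=19 → Machine 1 (load: 24+19=43)
  J=18 → Machine 1 (load: 43+18=61)
  J=5 → Machine 2 (load: 45+5=50)
  J=4 → Machine 2 (load: 50+4=54)
Machine loads: [61, 54]
Makespan = max = 61 time units


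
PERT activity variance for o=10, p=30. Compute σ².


σ² = ((p - o) / 6)² = (p - o)² / 36
= (30 - 10)² / 36
= 20² / 36
= 400 / 36
= 11.1111


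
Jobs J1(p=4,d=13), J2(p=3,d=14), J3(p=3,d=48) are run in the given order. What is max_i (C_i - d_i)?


Lateness per job (L = C - d):
  J1: C=4, d=13, L=-9
  J2: C=7, d=14, L=-7
  J3: C=10, d=48, L=-38
Lmax = max(-9, -7, -38)
= -7


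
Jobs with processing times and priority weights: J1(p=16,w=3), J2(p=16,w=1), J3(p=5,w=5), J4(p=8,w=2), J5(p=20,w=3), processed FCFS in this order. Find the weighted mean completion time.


Completion times:
  J1: C=16, w×C=3×16=48
  J2: C=32, w×C=1×32=32
  J3: C=37, w×C=5×37=185
  J4: C=45, w×C=2×45=90
  J5: C=65, w×C=3×65=195
Sum w×C = 550
Sum w = 14
Weighted avg = 550/14
= 39.29


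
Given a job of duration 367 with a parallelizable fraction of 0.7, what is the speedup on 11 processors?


Amdahl's law: T_p = T × ((1-p) + p/N)
= 367 × ((1-0.7) + 0.7/11)
= 367 × (0.30 + 0.0636)
= 367 × 0.3636
= 133.45
Speedup = 367/133.45
= 2.75×


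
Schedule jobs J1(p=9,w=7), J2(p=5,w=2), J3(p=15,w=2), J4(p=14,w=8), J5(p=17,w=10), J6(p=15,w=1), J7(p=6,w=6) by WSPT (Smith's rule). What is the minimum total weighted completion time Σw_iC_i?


WSPT order (by p/w): J7 → J1 → J5 → J4 → J2 → J3 → J6
  J7: C=6, w·C=6×6=36
  J1: C=15, w·C=7×15=105
  J5: C=32, w·C=10×32=320
  J4: C=46, w·C=8×46=368
  J2: C=51, w·C=2×51=102
  J3: C=66, w·C=2×66=132
  J6: C=81, w·C=1×81=81
Σ w·C = 1144
= 1144


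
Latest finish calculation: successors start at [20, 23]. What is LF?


LF = min of all successor start times
Successors start at: [20, 23]
LF = min(20, 23)
= 20


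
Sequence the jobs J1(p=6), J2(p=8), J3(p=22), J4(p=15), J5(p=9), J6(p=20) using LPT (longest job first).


LPT: sort by longest processing time first
  J3: p=22
  J6: p=20
  J4: p=15
  J5: p=9
  J2: p=8
  J1: p=6
Order: J3 → J6 → J4 → J5 → J2 → J1


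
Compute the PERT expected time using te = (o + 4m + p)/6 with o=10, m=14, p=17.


te = (o + 4m + p) / 6
= (10 + 4×14 + 17) / 6
= (10 + 56 + 17) / 6
= 83 / 6
= 13.83


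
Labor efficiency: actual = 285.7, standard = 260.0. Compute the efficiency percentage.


Efficiency = (actual / standard) × 100
= (285.7 / 260.0) × 100
= 109.9%


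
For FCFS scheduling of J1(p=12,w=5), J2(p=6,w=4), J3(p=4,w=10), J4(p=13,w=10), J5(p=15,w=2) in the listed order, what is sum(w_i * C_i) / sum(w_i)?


Completion times:
  J1: C=12, w×C=5×12=60
  J2: C=18, w×C=4×18=72
  J3: C=22, w×C=10×22=220
  J4: C=35, w×C=10×35=350
  J5: C=50, w×C=2×50=100
Sum w×C = 802
Sum w = 31
Weighted avg = 802/31
= 25.87


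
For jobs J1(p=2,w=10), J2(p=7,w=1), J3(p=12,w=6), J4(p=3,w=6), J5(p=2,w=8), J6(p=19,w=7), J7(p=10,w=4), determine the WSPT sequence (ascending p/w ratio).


WSPT (Smith's rule): sort by p/w ascending
  J1: p/w = 2/10 = 0.200
  J5: p/w = 2/8 = 0.250
  J4: p/w = 3/6 = 0.500
  J3: p/w = 12/6 = 2.000
  J7: p/w = 10/4 = 2.500
  J6: p/w = 19/7 = 2.714
  J2: p/w = 7/1 = 7.000
Order: J1 → J5 → J4 → J3 → J7 → J6 → J2


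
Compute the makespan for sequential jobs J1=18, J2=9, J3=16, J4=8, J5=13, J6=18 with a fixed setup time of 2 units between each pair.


Makespan = Σ processing + (n-1) × setup
= (18 + 9 + 16 + 8 + 13 + 18) + (6-1)×2
= 82 + 10
= 92 time units


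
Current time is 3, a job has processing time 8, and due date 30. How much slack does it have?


Slack = due - current_time - processing
= 30 - 3 - 8
= 19


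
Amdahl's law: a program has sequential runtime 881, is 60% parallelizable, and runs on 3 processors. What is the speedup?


Amdahl's law: T_p = T × ((1-p) + p/N)
= 881 × ((1-0.6) + 0.6/3)
= 881 × (0.40 + 0.2000)
= 881 × 0.6000
= 528.60
Speedup = 881/528.60
= 1.67×


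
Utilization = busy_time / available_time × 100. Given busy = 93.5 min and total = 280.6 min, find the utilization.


Utilization = busy / total × 100
= 93.5 / 280.6 × 100
= 33.3%


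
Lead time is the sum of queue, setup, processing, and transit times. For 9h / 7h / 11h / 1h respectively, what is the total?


Lead time = queue + setup + processing + transit
= 9 + 7 + 11 + 1
= 28 hours


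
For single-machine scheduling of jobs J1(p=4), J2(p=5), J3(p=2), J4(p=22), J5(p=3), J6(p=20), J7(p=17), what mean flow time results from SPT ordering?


SPT order: J3 → J5 → J1 → J2 → J7 → J6 → J4
Completion times:
  J3: C=2
  J5: C=5
  J1: C=9
  J2: C=14
  J7: C=31
  J6: C=51
  J4: C=73
Sum = 185, n = 7
Mean flow = 185/7
= 26.43


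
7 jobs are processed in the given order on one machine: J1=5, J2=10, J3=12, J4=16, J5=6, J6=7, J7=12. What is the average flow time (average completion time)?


Completion times:
  J1: completes at 5
  J2: completes at 15
  J3: completes at 27
  J4: completes at 43
  J5: completes at 49
  J6: completes at 56
  J7: completes at 68
Sum = 263
Average = 263/7
= 37.57


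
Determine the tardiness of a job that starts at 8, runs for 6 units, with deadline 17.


Completion = start + processing = 8 + 6 = 14
Tardiness = max(0, C - d) = max(0, 14 - 17)
= max(0, -3)
= 0


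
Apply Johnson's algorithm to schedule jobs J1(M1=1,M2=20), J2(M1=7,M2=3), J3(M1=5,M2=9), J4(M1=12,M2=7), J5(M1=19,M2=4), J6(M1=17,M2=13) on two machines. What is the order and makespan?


Johnson's rule:
Group 1 (M1≤M2, sort by M1): ['J1', 'J3']
Group 2 (M1>M2, sort desc M2): ['J6', 'J4', 'J5', 'J2']
Sequence: J1 → J3 → J6 → J4 → J5 → J2
Makespan calculation:
  J1: M1 done=1, M2 done=21
  J3: M1 done=6, M2 done=30
  J6: M1 done=23, M2 done=43
  J4: M1 done=35, M2 done=50
  J5: M1 done=54, M2 done=58
  J2: M1 done=61, M2 done=64
= Sequence: J1 → J3 → J6 → J4 → J5 → J2, Makespan: 64


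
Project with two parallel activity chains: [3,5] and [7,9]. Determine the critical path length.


Path A: 3 + 5 = 8
Path B: 7 + 9 = 16
Critical path = longest = max(8, 16)
= 16 (Path B)


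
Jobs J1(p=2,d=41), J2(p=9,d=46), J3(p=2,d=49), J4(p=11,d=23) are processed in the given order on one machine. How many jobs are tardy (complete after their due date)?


Completion vs due date:
  J1: C=2, d=41 → on time
  J2: C=11, d=46 → on time
  J3: C=13, d=49 → on time
  J4: C=24, d=23 → TARDY
Tardy jobs: J4
Count = 1


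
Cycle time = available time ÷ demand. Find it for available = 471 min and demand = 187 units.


Cycle time = available time / demand
= 471 / 187
= 2.52 min/unit


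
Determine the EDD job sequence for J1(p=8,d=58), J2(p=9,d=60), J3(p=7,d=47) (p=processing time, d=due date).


EDD: sort by earliest due date
  J3: d=47, p=7
  J1: d=58, p=8
  J2: d=60, p=9
Order: J3 → J1 → J2


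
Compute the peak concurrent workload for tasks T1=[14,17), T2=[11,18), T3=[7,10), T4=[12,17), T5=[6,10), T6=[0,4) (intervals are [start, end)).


Check each time point for overlaps:
  t=14: 3 tasks active (T1, T2, T4)
Max concurrent = 3
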